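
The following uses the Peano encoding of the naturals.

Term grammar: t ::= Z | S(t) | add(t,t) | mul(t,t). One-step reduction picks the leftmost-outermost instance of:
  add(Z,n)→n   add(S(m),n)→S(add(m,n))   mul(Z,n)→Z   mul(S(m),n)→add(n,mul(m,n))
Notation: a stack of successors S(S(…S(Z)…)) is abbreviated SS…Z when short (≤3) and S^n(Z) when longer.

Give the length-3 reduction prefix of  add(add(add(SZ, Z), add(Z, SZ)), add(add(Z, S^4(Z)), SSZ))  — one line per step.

  start: add(add(add(SZ, Z), add(Z, SZ)), add(add(Z, S^4(Z)), SSZ))
  step 1: add(add(S(add(Z, Z)), add(Z, SZ)), add(add(Z, S^4(Z)), SSZ))
  step 2: add(S(add(add(Z, Z), add(Z, SZ))), add(add(Z, S^4(Z)), SSZ))
  step 3: S(add(add(add(Z, Z), add(Z, SZ)), add(add(Z, S^4(Z)), SSZ)))

Answer: after 3 steps: S(add(add(add(Z, Z), add(Z, SZ)), add(add(Z, S^4(Z)), SSZ)))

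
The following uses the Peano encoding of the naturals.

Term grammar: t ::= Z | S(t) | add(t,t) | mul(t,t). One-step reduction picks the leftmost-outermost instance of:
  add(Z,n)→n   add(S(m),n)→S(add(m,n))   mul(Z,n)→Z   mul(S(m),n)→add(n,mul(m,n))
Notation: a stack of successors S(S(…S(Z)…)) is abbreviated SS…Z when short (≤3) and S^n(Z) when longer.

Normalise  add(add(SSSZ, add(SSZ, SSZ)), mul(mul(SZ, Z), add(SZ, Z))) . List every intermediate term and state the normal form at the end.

  start: add(add(SSSZ, add(SSZ, SSZ)), mul(mul(SZ, Z), add(SZ, Z)))
  [1] add(S(add(SSZ, add(SSZ, SSZ))), mul(mul(SZ, Z), add(SZ, Z)))
  [2] S(add(add(SSZ, add(SSZ, SSZ)), mul(mul(SZ, Z), add(SZ, Z))))
  [3] S(add(S(add(SZ, add(SSZ, SSZ))), mul(mul(SZ, Z), add(SZ, Z))))
  [4] S(S(add(add(SZ, add(SSZ, SSZ)), mul(mul(SZ, Z), add(SZ, Z)))))
  [5] S(S(add(S(add(Z, add(SSZ, SSZ))), mul(mul(SZ, Z), add(SZ, Z)))))
  [6] S(S(S(add(add(Z, add(SSZ, SSZ)), mul(mul(SZ, Z), add(SZ, Z))))))
  [7] S(S(S(add(add(SSZ, SSZ), mul(mul(SZ, Z), add(SZ, Z))))))
  [8] S(S(S(add(S(add(SZ, SSZ)), mul(mul(SZ, Z), add(SZ, Z))))))
  [9] S(S(S(S(add(add(SZ, SSZ), mul(mul(SZ, Z), add(SZ, Z)))))))
  [10] S(S(S(S(add(S(add(Z, SSZ)), mul(mul(SZ, Z), add(SZ, Z)))))))
  [11] S(S(S(S(S(add(add(Z, SSZ), mul(mul(SZ, Z), add(SZ, Z))))))))
  [12] S(S(S(S(S(add(SSZ, mul(mul(SZ, Z), add(SZ, Z))))))))
  [13] S(S(S(S(S(S(add(SZ, mul(mul(SZ, Z), add(SZ, Z)))))))))
  [14] S(S(S(S(S(S(S(add(Z, mul(mul(SZ, Z), add(SZ, Z))))))))))
  [15] S(S(S(S(S(S(S(mul(mul(SZ, Z), add(SZ, Z)))))))))
  [16] S(S(S(S(S(S(S(mul(add(Z, mul(Z, Z)), add(SZ, Z)))))))))
  [17] S(S(S(S(S(S(S(mul(mul(Z, Z), add(SZ, Z)))))))))
  [18] S(S(S(S(S(S(S(mul(Z, add(SZ, Z)))))))))
  [19] S^7(Z)

Answer: normal form = S^7(Z)  (in 19 steps)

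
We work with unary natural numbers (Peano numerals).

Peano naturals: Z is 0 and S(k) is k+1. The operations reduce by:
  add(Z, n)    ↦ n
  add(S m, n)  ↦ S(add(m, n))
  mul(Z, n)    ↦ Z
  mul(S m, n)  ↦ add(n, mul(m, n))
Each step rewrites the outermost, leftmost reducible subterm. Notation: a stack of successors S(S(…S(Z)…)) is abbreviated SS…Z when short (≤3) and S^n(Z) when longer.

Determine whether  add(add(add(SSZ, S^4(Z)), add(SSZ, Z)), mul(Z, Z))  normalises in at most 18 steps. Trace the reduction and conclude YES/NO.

  start: add(add(add(SSZ, S^4(Z)), add(SSZ, Z)), mul(Z, Z))
  →1  add(add(S(add(SZ, S^4(Z))), add(SSZ, Z)), mul(Z, Z))
  →2  add(S(add(add(SZ, S^4(Z)), add(SSZ, Z))), mul(Z, Z))
  →3  S(add(add(add(SZ, S^4(Z)), add(SSZ, Z)), mul(Z, Z)))
  →4  S(add(add(S(add(Z, S^4(Z))), add(SSZ, Z)), mul(Z, Z)))
  →5  S(add(S(add(add(Z, S^4(Z)), add(SSZ, Z))), mul(Z, Z)))
  →6  S(S(add(add(add(Z, S^4(Z)), add(SSZ, Z)), mul(Z, Z))))
  →7  S(S(add(add(S^4(Z), add(SSZ, Z)), mul(Z, Z))))
  →8  S(S(add(S(add(SSSZ, add(SSZ, Z))), mul(Z, Z))))
  →9  S(S(S(add(add(SSSZ, add(SSZ, Z)), mul(Z, Z)))))
  →10  S(S(S(add(S(add(SSZ, add(SSZ, Z))), mul(Z, Z)))))
  →11  S(S(S(S(add(add(SSZ, add(SSZ, Z)), mul(Z, Z))))))
  →12  S(S(S(S(add(S(add(SZ, add(SSZ, Z))), mul(Z, Z))))))
  →13  S(S(S(S(S(add(add(SZ, add(SSZ, Z)), mul(Z, Z)))))))
  →14  S(S(S(S(S(add(S(add(Z, add(SSZ, Z))), mul(Z, Z)))))))
  →15  S(S(S(S(S(S(add(add(Z, add(SSZ, Z)), mul(Z, Z))))))))
  →16  S(S(S(S(S(S(add(add(SSZ, Z), mul(Z, Z))))))))
  →17  S(S(S(S(S(S(add(S(add(SZ, Z)), mul(Z, Z))))))))
  →18  S(S(S(S(S(S(S(add(add(SZ, Z), mul(Z, Z)))))))))

Answer: NO — after 18 steps the term is S(S(S(S(S(S(S(add(add(SZ, Z), mul(Z, Z))))))))), not yet normal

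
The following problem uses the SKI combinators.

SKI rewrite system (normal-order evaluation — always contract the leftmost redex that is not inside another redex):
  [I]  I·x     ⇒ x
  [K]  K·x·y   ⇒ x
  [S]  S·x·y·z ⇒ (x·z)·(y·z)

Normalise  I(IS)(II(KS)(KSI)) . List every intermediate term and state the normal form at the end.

  start: I(IS)(II(KS)(KSI))
  [1] IS(II(KS)(KSI))
  [2] S(II(KS)(KSI))
  [3] S(I(KS)(KSI))
  [4] S(KS(KSI))
  [5] SS

Answer: normal form = SS  (in 5 steps)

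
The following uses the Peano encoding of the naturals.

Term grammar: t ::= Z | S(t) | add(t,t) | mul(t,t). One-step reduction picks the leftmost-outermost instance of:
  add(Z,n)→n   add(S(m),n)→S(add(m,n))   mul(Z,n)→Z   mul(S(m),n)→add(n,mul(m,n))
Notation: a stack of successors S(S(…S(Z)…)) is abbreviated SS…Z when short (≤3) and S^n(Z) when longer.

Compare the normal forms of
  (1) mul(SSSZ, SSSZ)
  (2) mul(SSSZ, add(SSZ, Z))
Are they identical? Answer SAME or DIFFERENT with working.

Answer: DIFFERENT — A ⇓ S^9(Z), B ⇓ S^6(Z)

Working:
Term A:
  start: mul(SSSZ, SSSZ)
  [1] add(SSSZ, mul(SSZ, SSSZ))
  [2] S(add(SSZ, mul(SSZ, SSSZ)))
  [3] S(S(add(SZ, mul(SSZ, SSSZ))))
  [4] S(S(S(add(Z, mul(SSZ, SSSZ)))))
  [5] S(S(S(mul(SSZ, SSSZ))))
  [6] S(S(S(add(SSSZ, mul(SZ, SSSZ)))))
  [7] S(S(S(S(add(SSZ, mul(SZ, SSSZ))))))
  [8] S(S(S(S(S(add(SZ, mul(SZ, SSSZ)))))))
  [9] S(S(S(S(S(S(add(Z, mul(SZ, SSSZ))))))))
  [10] S(S(S(S(S(S(mul(SZ, SSSZ)))))))
  [11] S(S(S(S(S(S(add(SSSZ, mul(Z, SSSZ))))))))
  [12] S(S(S(S(S(S(S(add(SSZ, mul(Z, SSSZ)))))))))
  [13] S(S(S(S(S(S(S(S(add(SZ, mul(Z, SSSZ))))))))))
  [14] S(S(S(S(S(S(S(S(S(add(Z, mul(Z, SSSZ)))))))))))
  [15] S(S(S(S(S(S(S(S(S(mul(Z, SSSZ))))))))))
  [16] S^9(Z)

Term B:
  start: mul(SSSZ, add(SSZ, Z))
  [1] add(add(SSZ, Z), mul(SSZ, add(SSZ, Z)))
  [2] add(S(add(SZ, Z)), mul(SSZ, add(SSZ, Z)))
  [3] S(add(add(SZ, Z), mul(SSZ, add(SSZ, Z))))
  [4] S(add(S(add(Z, Z)), mul(SSZ, add(SSZ, Z))))
  [5] S(S(add(add(Z, Z), mul(SSZ, add(SSZ, Z)))))
  [6] S(S(add(Z, mul(SSZ, add(SSZ, Z)))))
  [7] S(S(mul(SSZ, add(SSZ, Z))))
  [8] S(S(add(add(SSZ, Z), mul(SZ, add(SSZ, Z)))))
  [9] S(S(add(S(add(SZ, Z)), mul(SZ, add(SSZ, Z)))))
  [10] S(S(S(add(add(SZ, Z), mul(SZ, add(SSZ, Z))))))
  [11] S(S(S(add(S(add(Z, Z)), mul(SZ, add(SSZ, Z))))))
  [12] S(S(S(S(add(add(Z, Z), mul(SZ, add(SSZ, Z)))))))
  [13] S(S(S(S(add(Z, mul(SZ, add(SSZ, Z)))))))
  [14] S(S(S(S(mul(SZ, add(SSZ, Z))))))
  [15] S(S(S(S(add(add(SSZ, Z), mul(Z, add(SSZ, Z)))))))
  [16] S(S(S(S(add(S(add(SZ, Z)), mul(Z, add(SSZ, Z)))))))
  [17] S(S(S(S(S(add(add(SZ, Z), mul(Z, add(SSZ, Z))))))))
  [18] S(S(S(S(S(add(S(add(Z, Z)), mul(Z, add(SSZ, Z))))))))
  [19] S(S(S(S(S(S(add(add(Z, Z), mul(Z, add(SSZ, Z)))))))))
  [20] S(S(S(S(S(S(add(Z, mul(Z, add(SSZ, Z)))))))))
  [21] S(S(S(S(S(S(mul(Z, add(SSZ, Z))))))))
  [22] S^6(Z)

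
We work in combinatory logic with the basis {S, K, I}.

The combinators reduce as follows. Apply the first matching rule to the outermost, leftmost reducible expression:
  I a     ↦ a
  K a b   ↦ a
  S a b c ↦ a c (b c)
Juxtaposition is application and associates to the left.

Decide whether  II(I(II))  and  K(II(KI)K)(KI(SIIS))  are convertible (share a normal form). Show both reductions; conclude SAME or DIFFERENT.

Term A:
  start: II(I(II))
  step 1: I(I(II))
  step 2: I(II)
  step 3: II
  step 4: I

Term B:
  start: K(II(KI)K)(KI(SIIS))
  step 1: II(KI)K
  step 2: I(KI)K
  step 3: KIK
  step 4: I

Answer: SAME — A ⇓ I, B ⇓ I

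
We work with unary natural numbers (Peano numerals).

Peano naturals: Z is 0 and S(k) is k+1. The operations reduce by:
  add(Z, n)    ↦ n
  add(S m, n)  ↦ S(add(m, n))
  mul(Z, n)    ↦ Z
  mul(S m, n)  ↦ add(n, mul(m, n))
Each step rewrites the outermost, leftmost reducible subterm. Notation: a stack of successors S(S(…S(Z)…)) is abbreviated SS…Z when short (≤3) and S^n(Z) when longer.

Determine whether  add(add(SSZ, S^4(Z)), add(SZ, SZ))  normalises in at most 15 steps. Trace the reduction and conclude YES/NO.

  start: add(add(SSZ, S^4(Z)), add(SZ, SZ))
  step 1: add(S(add(SZ, S^4(Z))), add(SZ, SZ))
  step 2: S(add(add(SZ, S^4(Z)), add(SZ, SZ)))
  step 3: S(add(S(add(Z, S^4(Z))), add(SZ, SZ)))
  step 4: S(S(add(add(Z, S^4(Z)), add(SZ, SZ))))
  step 5: S(S(add(S^4(Z), add(SZ, SZ))))
  step 6: S(S(S(add(SSSZ, add(SZ, SZ)))))
  step 7: S(S(S(S(add(SSZ, add(SZ, SZ))))))
  step 8: S(S(S(S(S(add(SZ, add(SZ, SZ)))))))
  step 9: S(S(S(S(S(S(add(Z, add(SZ, SZ))))))))
  step 10: S(S(S(S(S(S(add(SZ, SZ)))))))
  step 11: S(S(S(S(S(S(S(add(Z, SZ))))))))
  step 12: S^8(Z)

Answer: YES — reaches normal form S^8(Z) in 12 ≤ 15 steps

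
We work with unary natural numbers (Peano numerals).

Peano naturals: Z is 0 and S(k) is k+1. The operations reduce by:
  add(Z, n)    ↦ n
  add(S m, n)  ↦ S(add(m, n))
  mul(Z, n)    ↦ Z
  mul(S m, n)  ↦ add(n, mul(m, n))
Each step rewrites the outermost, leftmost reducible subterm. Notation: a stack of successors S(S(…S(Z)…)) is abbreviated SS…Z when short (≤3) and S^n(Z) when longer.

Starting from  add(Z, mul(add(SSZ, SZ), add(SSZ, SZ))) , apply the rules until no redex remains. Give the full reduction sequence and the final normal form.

  start: add(Z, mul(add(SSZ, SZ), add(SSZ, SZ)))
  [1] mul(add(SSZ, SZ), add(SSZ, SZ))
  [2] mul(S(add(SZ, SZ)), add(SSZ, SZ))
  [3] add(add(SSZ, SZ), mul(add(SZ, SZ), add(SSZ, SZ)))
  [4] add(S(add(SZ, SZ)), mul(add(SZ, SZ), add(SSZ, SZ)))
  [5] S(add(add(SZ, SZ), mul(add(SZ, SZ), add(SSZ, SZ))))
  [6] S(add(S(add(Z, SZ)), mul(add(SZ, SZ), add(SSZ, SZ))))
  [7] S(S(add(add(Z, SZ), mul(add(SZ, SZ), add(SSZ, SZ)))))
  [8] S(S(add(SZ, mul(add(SZ, SZ), add(SSZ, SZ)))))
  [9] S(S(S(add(Z, mul(add(SZ, SZ), add(SSZ, SZ))))))
  [10] S(S(S(mul(add(SZ, SZ), add(SSZ, SZ)))))
  [11] S(S(S(mul(S(add(Z, SZ)), add(SSZ, SZ)))))
  [12] S(S(S(add(add(SSZ, SZ), mul(add(Z, SZ), add(SSZ, SZ))))))
  [13] S(S(S(add(S(add(SZ, SZ)), mul(add(Z, SZ), add(SSZ, SZ))))))
  [14] S(S(S(S(add(add(SZ, SZ), mul(add(Z, SZ), add(SSZ, SZ)))))))
  [15] S(S(S(S(add(S(add(Z, SZ)), mul(add(Z, SZ), add(SSZ, SZ)))))))
  [16] S(S(S(S(S(add(add(Z, SZ), mul(add(Z, SZ), add(SSZ, SZ))))))))
  [17] S(S(S(S(S(add(SZ, mul(add(Z, SZ), add(SSZ, SZ))))))))
  [18] S(S(S(S(S(S(add(Z, mul(add(Z, SZ), add(SSZ, SZ)))))))))
  [19] S(S(S(S(S(S(mul(add(Z, SZ), add(SSZ, SZ))))))))
  [20] S(S(S(S(S(S(mul(SZ, add(SSZ, SZ))))))))
  [21] S(S(S(S(S(S(add(add(SSZ, SZ), mul(Z, add(SSZ, SZ)))))))))
  [22] S(S(S(S(S(S(add(S(add(SZ, SZ)), mul(Z, add(SSZ, SZ)))))))))
  [23] S(S(S(S(S(S(S(add(add(SZ, SZ), mul(Z, add(SSZ, SZ))))))))))
  [24] S(S(S(S(S(S(S(add(S(add(Z, SZ)), mul(Z, add(SSZ, SZ))))))))))
  [25] S(S(S(S(S(S(S(S(add(add(Z, SZ), mul(Z, add(SSZ, SZ)))))))))))
  [26] S(S(S(S(S(S(S(S(add(SZ, mul(Z, add(SSZ, SZ)))))))))))
  [27] S(S(S(S(S(S(S(S(S(add(Z, mul(Z, add(SSZ, SZ))))))))))))
  [28] S(S(S(S(S(S(S(S(S(mul(Z, add(SSZ, SZ)))))))))))
  [29] S^9(Z)

Answer: normal form = S^9(Z)  (in 29 steps)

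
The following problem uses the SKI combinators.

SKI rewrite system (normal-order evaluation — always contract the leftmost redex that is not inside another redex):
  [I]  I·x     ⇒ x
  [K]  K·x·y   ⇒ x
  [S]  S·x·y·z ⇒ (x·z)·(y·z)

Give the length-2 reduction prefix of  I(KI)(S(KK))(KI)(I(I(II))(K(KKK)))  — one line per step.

Answer: after 2 steps: I(KI)(I(I(II))(K(KKK)))

Derivation:
  start: I(KI)(S(KK))(KI)(I(I(II))(K(KKK)))
  [1] KI(S(KK))(KI)(I(I(II))(K(KKK)))
  [2] I(KI)(I(I(II))(K(KKK)))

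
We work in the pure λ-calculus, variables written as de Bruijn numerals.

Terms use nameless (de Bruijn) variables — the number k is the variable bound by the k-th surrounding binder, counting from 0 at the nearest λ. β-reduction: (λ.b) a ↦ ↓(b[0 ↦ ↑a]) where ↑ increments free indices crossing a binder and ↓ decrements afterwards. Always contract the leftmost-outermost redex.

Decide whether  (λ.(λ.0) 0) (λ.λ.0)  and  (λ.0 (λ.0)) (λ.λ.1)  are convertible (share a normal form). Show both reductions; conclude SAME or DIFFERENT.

Term A:
  start: (λ.(λ.0) 0) (λ.λ.0)
  step 1: (λ.0) (λ.λ.0)
  step 2: λ.λ.0

Term B:
  start: (λ.0 (λ.0)) (λ.λ.1)
  step 1: (λ.λ.1) (λ.0)
  step 2: λ.λ.0

Answer: SAME — A ⇓ λ.λ.0, B ⇓ λ.λ.0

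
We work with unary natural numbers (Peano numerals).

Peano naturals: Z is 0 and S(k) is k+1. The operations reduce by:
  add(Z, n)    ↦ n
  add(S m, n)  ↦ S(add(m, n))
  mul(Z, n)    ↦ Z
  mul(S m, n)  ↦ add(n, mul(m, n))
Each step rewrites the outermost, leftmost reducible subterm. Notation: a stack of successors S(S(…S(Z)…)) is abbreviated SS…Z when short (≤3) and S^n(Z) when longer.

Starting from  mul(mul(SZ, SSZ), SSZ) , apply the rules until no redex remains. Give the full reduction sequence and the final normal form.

  start: mul(mul(SZ, SSZ), SSZ)
  [1] mul(add(SSZ, mul(Z, SSZ)), SSZ)
  [2] mul(S(add(SZ, mul(Z, SSZ))), SSZ)
  [3] add(SSZ, mul(add(SZ, mul(Z, SSZ)), SSZ))
  [4] S(add(SZ, mul(add(SZ, mul(Z, SSZ)), SSZ)))
  [5] S(S(add(Z, mul(add(SZ, mul(Z, SSZ)), SSZ))))
  [6] S(S(mul(add(SZ, mul(Z, SSZ)), SSZ)))
  [7] S(S(mul(S(add(Z, mul(Z, SSZ))), SSZ)))
  [8] S(S(add(SSZ, mul(add(Z, mul(Z, SSZ)), SSZ))))
  [9] S(S(S(add(SZ, mul(add(Z, mul(Z, SSZ)), SSZ)))))
  [10] S(S(S(S(add(Z, mul(add(Z, mul(Z, SSZ)), SSZ))))))
  [11] S(S(S(S(mul(add(Z, mul(Z, SSZ)), SSZ)))))
  [12] S(S(S(S(mul(mul(Z, SSZ), SSZ)))))
  [13] S(S(S(S(mul(Z, SSZ)))))
  [14] S^4(Z)

Answer: normal form = S^4(Z)  (in 14 steps)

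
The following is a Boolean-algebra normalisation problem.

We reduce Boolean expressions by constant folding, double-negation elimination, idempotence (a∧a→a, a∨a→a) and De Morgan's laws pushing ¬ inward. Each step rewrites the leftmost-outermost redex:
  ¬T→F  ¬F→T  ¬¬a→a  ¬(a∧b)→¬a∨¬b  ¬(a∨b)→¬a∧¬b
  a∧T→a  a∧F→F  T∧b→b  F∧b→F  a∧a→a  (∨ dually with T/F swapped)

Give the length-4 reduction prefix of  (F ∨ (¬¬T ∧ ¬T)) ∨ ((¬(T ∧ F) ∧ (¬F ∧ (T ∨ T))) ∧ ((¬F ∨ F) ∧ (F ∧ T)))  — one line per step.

Answer: after 4 steps: F ∨ ((¬(T ∧ F) ∧ (¬F ∧ (T ∨ T))) ∧ ((¬F ∨ F) ∧ (F ∧ T)))

Reduction:
  start: (F ∨ (¬¬T ∧ ¬T)) ∨ ((¬(T ∧ F) ∧ (¬F ∧ (T ∨ T))) ∧ ((¬F ∨ F) ∧ (F ∧ T)))
  [1] (¬¬T ∧ ¬T) ∨ ((¬(T ∧ F) ∧ (¬F ∧ (T ∨ T))) ∧ ((¬F ∨ F) ∧ (F ∧ T)))
  [2] (T ∧ ¬T) ∨ ((¬(T ∧ F) ∧ (¬F ∧ (T ∨ T))) ∧ ((¬F ∨ F) ∧ (F ∧ T)))
  [3] ¬T ∨ ((¬(T ∧ F) ∧ (¬F ∧ (T ∨ T))) ∧ ((¬F ∨ F) ∧ (F ∧ T)))
  [4] F ∨ ((¬(T ∧ F) ∧ (¬F ∧ (T ∨ T))) ∧ ((¬F ∨ F) ∧ (F ∧ T)))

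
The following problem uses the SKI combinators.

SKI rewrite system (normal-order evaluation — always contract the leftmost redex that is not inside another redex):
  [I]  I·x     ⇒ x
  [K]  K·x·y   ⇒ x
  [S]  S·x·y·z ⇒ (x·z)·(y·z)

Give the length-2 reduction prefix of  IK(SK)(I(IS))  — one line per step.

Answer: after 2 steps: SK

Working:
  start: IK(SK)(I(IS))
  →1  K(SK)(I(IS))
  →2  SK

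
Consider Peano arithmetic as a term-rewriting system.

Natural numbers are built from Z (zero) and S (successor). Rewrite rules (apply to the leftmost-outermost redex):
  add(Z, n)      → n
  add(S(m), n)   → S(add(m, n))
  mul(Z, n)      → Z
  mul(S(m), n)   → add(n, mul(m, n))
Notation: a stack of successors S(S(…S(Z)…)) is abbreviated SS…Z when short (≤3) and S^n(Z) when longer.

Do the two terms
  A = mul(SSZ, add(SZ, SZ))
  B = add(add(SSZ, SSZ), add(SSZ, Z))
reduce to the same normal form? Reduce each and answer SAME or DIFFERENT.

Answer: DIFFERENT — A ⇓ S^4(Z), B ⇓ S^6(Z)

Working:
Term A:
  start: mul(SSZ, add(SZ, SZ))
  step 1: add(add(SZ, SZ), mul(SZ, add(SZ, SZ)))
  step 2: add(S(add(Z, SZ)), mul(SZ, add(SZ, SZ)))
  step 3: S(add(add(Z, SZ), mul(SZ, add(SZ, SZ))))
  step 4: S(add(SZ, mul(SZ, add(SZ, SZ))))
  step 5: S(S(add(Z, mul(SZ, add(SZ, SZ)))))
  step 6: S(S(mul(SZ, add(SZ, SZ))))
  step 7: S(S(add(add(SZ, SZ), mul(Z, add(SZ, SZ)))))
  step 8: S(S(add(S(add(Z, SZ)), mul(Z, add(SZ, SZ)))))
  step 9: S(S(S(add(add(Z, SZ), mul(Z, add(SZ, SZ))))))
  step 10: S(S(S(add(SZ, mul(Z, add(SZ, SZ))))))
  step 11: S(S(S(S(add(Z, mul(Z, add(SZ, SZ)))))))
  step 12: S(S(S(S(mul(Z, add(SZ, SZ))))))
  step 13: S^4(Z)

Term B:
  start: add(add(SSZ, SSZ), add(SSZ, Z))
  step 1: add(S(add(SZ, SSZ)), add(SSZ, Z))
  step 2: S(add(add(SZ, SSZ), add(SSZ, Z)))
  step 3: S(add(S(add(Z, SSZ)), add(SSZ, Z)))
  step 4: S(S(add(add(Z, SSZ), add(SSZ, Z))))
  step 5: S(S(add(SSZ, add(SSZ, Z))))
  step 6: S(S(S(add(SZ, add(SSZ, Z)))))
  step 7: S(S(S(S(add(Z, add(SSZ, Z))))))
  step 8: S(S(S(S(add(SSZ, Z)))))
  step 9: S(S(S(S(S(add(SZ, Z))))))
  step 10: S(S(S(S(S(S(add(Z, Z)))))))
  step 11: S^6(Z)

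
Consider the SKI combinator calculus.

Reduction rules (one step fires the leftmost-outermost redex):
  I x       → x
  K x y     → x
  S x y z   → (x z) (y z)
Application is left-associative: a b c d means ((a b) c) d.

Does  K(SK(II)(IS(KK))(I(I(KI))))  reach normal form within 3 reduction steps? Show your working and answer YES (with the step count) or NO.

Answer: NO — after 3 steps the term is K(S(KK)(I(I(KI)))), not yet normal

Working:
  start: K(SK(II)(IS(KK))(I(I(KI))))
  [1] K(K(IS(KK))(II(IS(KK)))(I(I(KI))))
  [2] K(IS(KK)(I(I(KI))))
  [3] K(S(KK)(I(I(KI))))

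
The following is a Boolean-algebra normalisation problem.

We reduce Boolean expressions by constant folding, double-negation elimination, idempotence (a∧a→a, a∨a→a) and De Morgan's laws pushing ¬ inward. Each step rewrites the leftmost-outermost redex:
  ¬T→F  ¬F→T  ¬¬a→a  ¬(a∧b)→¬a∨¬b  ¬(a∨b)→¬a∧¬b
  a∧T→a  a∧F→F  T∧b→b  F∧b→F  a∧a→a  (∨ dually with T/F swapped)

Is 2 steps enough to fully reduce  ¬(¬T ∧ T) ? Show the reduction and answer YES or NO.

  start: ¬(¬T ∧ T)
  [1] ¬¬T ∨ ¬T
  [2] T ∨ ¬T

Answer: NO — after 2 steps the term is T ∨ ¬T, not yet normal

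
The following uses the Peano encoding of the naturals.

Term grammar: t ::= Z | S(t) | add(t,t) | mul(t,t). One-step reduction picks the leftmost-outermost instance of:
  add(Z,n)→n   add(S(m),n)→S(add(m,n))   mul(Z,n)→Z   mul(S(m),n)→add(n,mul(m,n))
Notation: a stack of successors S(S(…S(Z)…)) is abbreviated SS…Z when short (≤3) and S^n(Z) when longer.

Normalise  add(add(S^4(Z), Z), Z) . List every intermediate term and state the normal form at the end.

Answer: normal form = S^4(Z)  (in 10 steps)

Derivation:
  start: add(add(S^4(Z), Z), Z)
  step 1: add(S(add(SSSZ, Z)), Z)
  step 2: S(add(add(SSSZ, Z), Z))
  step 3: S(add(S(add(SSZ, Z)), Z))
  step 4: S(S(add(add(SSZ, Z), Z)))
  step 5: S(S(add(S(add(SZ, Z)), Z)))
  step 6: S(S(S(add(add(SZ, Z), Z))))
  step 7: S(S(S(add(S(add(Z, Z)), Z))))
  step 8: S(S(S(S(add(add(Z, Z), Z)))))
  step 9: S(S(S(S(add(Z, Z)))))
  step 10: S^4(Z)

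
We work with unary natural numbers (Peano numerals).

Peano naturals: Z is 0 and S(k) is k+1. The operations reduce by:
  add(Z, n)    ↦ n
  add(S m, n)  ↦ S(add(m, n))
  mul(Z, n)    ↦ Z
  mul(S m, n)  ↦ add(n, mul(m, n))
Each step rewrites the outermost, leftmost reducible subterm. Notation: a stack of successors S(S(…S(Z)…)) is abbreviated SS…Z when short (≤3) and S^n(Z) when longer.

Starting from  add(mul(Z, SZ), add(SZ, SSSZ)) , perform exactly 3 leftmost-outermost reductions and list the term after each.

Answer: after 3 steps: S(add(Z, SSSZ))

Reduction:
  start: add(mul(Z, SZ), add(SZ, SSSZ))
  →1  add(Z, add(SZ, SSSZ))
  →2  add(SZ, SSSZ)
  →3  S(add(Z, SSSZ))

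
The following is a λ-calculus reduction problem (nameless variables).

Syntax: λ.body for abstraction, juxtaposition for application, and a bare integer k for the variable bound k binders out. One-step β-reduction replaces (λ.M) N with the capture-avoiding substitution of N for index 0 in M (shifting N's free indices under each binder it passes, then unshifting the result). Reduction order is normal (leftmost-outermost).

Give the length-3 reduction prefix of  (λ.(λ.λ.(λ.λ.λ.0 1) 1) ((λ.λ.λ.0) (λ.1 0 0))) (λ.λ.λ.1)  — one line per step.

Answer: after 3 steps: λ.λ.λ.0 1

Derivation:
  start: (λ.(λ.λ.(λ.λ.λ.0 1) 1) ((λ.λ.λ.0) (λ.1 0 0))) (λ.λ.λ.1)
  [1] (λ.λ.(λ.λ.λ.0 1) 1) ((λ.λ.λ.0) (λ.(λ.λ.λ.1) 0 0))
  [2] λ.(λ.λ.λ.0 1) ((λ.λ.λ.0) (λ.(λ.λ.λ.1) 0 0))
  [3] λ.λ.λ.0 1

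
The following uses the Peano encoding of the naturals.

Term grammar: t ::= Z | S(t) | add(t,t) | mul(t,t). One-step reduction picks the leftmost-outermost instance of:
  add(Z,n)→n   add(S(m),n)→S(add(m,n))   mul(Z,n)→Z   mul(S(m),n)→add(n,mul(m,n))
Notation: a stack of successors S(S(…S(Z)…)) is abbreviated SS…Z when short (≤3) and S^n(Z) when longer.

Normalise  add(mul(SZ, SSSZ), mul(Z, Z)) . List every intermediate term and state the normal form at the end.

Answer: normal form = SSSZ  (in 11 steps)

Working:
  start: add(mul(SZ, SSSZ), mul(Z, Z))
  →1  add(add(SSSZ, mul(Z, SSSZ)), mul(Z, Z))
  →2  add(S(add(SSZ, mul(Z, SSSZ))), mul(Z, Z))
  →3  S(add(add(SSZ, mul(Z, SSSZ)), mul(Z, Z)))
  →4  S(add(S(add(SZ, mul(Z, SSSZ))), mul(Z, Z)))
  →5  S(S(add(add(SZ, mul(Z, SSSZ)), mul(Z, Z))))
  →6  S(S(add(S(add(Z, mul(Z, SSSZ))), mul(Z, Z))))
  →7  S(S(S(add(add(Z, mul(Z, SSSZ)), mul(Z, Z)))))
  →8  S(S(S(add(mul(Z, SSSZ), mul(Z, Z)))))
  →9  S(S(S(add(Z, mul(Z, Z)))))
  →10  S(S(S(mul(Z, Z))))
  →11  SSSZ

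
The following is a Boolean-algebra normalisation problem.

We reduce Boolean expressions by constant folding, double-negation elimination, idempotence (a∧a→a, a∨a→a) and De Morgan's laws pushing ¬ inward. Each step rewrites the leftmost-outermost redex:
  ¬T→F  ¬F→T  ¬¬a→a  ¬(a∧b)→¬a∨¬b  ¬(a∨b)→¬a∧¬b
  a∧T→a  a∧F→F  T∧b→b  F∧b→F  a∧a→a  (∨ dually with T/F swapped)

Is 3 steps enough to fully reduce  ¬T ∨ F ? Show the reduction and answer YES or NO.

  start: ¬T ∨ F
  →1  ¬T
  →2  F

Answer: YES — reaches normal form F in 2 ≤ 3 steps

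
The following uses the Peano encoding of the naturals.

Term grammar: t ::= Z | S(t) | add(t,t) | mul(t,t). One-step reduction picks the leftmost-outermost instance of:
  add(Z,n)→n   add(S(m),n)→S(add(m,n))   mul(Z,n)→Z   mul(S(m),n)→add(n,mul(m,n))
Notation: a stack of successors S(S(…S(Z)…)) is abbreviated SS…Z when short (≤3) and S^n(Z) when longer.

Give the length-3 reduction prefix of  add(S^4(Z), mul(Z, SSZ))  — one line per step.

Answer: after 3 steps: S(S(S(add(SZ, mul(Z, SSZ)))))

Working:
  start: add(S^4(Z), mul(Z, SSZ))
  step 1: S(add(SSSZ, mul(Z, SSZ)))
  step 2: S(S(add(SSZ, mul(Z, SSZ))))
  step 3: S(S(S(add(SZ, mul(Z, SSZ)))))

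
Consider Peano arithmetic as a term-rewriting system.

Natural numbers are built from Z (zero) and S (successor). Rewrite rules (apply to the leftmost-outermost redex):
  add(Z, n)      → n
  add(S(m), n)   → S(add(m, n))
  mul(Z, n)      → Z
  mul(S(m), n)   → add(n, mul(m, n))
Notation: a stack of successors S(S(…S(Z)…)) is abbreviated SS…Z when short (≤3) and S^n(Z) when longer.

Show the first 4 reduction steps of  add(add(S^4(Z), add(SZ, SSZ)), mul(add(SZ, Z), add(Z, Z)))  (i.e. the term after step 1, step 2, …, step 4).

Answer: after 4 steps: S(S(add(add(SSZ, add(SZ, SSZ)), mul(add(SZ, Z), add(Z, Z)))))

Working:
  start: add(add(S^4(Z), add(SZ, SSZ)), mul(add(SZ, Z), add(Z, Z)))
  →1  add(S(add(SSSZ, add(SZ, SSZ))), mul(add(SZ, Z), add(Z, Z)))
  →2  S(add(add(SSSZ, add(SZ, SSZ)), mul(add(SZ, Z), add(Z, Z))))
  →3  S(add(S(add(SSZ, add(SZ, SSZ))), mul(add(SZ, Z), add(Z, Z))))
  →4  S(S(add(add(SSZ, add(SZ, SSZ)), mul(add(SZ, Z), add(Z, Z)))))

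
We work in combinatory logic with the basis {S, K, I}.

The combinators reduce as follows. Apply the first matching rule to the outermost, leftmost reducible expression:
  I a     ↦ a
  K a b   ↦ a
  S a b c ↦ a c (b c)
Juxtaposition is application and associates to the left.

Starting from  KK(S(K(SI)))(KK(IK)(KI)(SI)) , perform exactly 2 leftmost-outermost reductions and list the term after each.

Answer: after 2 steps: K(K(KI)(SI))

Working:
  start: KK(S(K(SI)))(KK(IK)(KI)(SI))
  step 1: K(KK(IK)(KI)(SI))
  step 2: K(K(KI)(SI))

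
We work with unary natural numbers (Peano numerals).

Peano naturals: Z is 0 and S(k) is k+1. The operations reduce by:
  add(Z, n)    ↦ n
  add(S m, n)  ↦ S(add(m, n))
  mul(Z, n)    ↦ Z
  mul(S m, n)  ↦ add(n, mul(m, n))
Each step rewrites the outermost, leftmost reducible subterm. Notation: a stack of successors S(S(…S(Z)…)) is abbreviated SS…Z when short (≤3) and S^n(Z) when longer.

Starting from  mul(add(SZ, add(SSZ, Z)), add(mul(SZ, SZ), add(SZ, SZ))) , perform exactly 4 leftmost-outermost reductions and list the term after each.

  start: mul(add(SZ, add(SSZ, Z)), add(mul(SZ, SZ), add(SZ, SZ)))
  step 1: mul(S(add(Z, add(SSZ, Z))), add(mul(SZ, SZ), add(SZ, SZ)))
  step 2: add(add(mul(SZ, SZ), add(SZ, SZ)), mul(add(Z, add(SSZ, Z)), add(mul(SZ, SZ), add(SZ, SZ))))
  step 3: add(add(add(SZ, mul(Z, SZ)), add(SZ, SZ)), mul(add(Z, add(SSZ, Z)), add(mul(SZ, SZ), add(SZ, SZ))))
  step 4: add(add(S(add(Z, mul(Z, SZ))), add(SZ, SZ)), mul(add(Z, add(SSZ, Z)), add(mul(SZ, SZ), add(SZ, SZ))))

Answer: after 4 steps: add(add(S(add(Z, mul(Z, SZ))), add(SZ, SZ)), mul(add(Z, add(SSZ, Z)), add(mul(SZ, SZ), add(SZ, SZ))))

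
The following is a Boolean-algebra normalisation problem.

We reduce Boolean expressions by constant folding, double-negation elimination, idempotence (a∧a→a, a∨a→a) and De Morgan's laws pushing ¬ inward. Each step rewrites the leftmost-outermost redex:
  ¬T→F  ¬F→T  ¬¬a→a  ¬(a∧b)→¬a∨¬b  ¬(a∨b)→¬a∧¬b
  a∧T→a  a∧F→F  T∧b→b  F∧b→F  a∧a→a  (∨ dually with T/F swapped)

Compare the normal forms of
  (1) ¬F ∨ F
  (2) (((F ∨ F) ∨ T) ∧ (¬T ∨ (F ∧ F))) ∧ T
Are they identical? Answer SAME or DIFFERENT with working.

Answer: DIFFERENT — A ⇓ T, B ⇓ F

Reduction:
Term A:
  start: ¬F ∨ F
  [1] ¬F
  [2] T

Term B:
  start: (((F ∨ F) ∨ T) ∧ (¬T ∨ (F ∧ F))) ∧ T
  [1] ((F ∨ F) ∨ T) ∧ (¬T ∨ (F ∧ F))
  [2] T ∧ (¬T ∨ (F ∧ F))
  [3] ¬T ∨ (F ∧ F)
  [4] F ∨ (F ∧ F)
  [5] F ∧ F
  [6] F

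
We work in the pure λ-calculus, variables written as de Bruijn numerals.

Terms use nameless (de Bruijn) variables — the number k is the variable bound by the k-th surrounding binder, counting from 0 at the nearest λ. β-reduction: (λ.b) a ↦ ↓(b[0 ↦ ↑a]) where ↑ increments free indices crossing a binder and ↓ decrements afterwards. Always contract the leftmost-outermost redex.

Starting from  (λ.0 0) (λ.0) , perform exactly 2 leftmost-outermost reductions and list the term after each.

  start: (λ.0 0) (λ.0)
  [1] (λ.0) (λ.0)
  [2] λ.0

Answer: after 2 steps: λ.0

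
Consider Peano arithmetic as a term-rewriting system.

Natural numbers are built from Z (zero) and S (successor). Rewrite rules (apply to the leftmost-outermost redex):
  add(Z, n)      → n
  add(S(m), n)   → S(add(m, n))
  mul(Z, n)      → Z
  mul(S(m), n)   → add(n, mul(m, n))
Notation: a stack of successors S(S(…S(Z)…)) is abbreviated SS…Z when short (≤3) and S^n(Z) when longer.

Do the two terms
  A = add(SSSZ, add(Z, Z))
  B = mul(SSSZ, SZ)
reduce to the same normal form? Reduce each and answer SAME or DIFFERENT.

Term A:
  start: add(SSSZ, add(Z, Z))
  step 1: S(add(SSZ, add(Z, Z)))
  step 2: S(S(add(SZ, add(Z, Z))))
  step 3: S(S(S(add(Z, add(Z, Z)))))
  step 4: S(S(S(add(Z, Z))))
  step 5: SSSZ

Term B:
  start: mul(SSSZ, SZ)
  step 1: add(SZ, mul(SSZ, SZ))
  step 2: S(add(Z, mul(SSZ, SZ)))
  step 3: S(mul(SSZ, SZ))
  step 4: S(add(SZ, mul(SZ, SZ)))
  step 5: S(S(add(Z, mul(SZ, SZ))))
  step 6: S(S(mul(SZ, SZ)))
  step 7: S(S(add(SZ, mul(Z, SZ))))
  step 8: S(S(S(add(Z, mul(Z, SZ)))))
  step 9: S(S(S(mul(Z, SZ))))
  step 10: SSSZ

Answer: SAME — A ⇓ SSSZ, B ⇓ SSSZ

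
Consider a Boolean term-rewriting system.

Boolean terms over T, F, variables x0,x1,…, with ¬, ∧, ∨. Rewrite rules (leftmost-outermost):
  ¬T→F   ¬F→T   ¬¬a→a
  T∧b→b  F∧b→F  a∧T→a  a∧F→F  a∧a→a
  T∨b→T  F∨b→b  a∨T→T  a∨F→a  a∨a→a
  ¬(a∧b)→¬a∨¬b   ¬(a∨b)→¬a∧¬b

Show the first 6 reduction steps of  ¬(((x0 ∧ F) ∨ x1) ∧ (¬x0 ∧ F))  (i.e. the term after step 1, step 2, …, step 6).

  start: ¬(((x0 ∧ F) ∨ x1) ∧ (¬x0 ∧ F))
  →1  ¬((x0 ∧ F) ∨ x1) ∨ ¬(¬x0 ∧ F)
  →2  (¬(x0 ∧ F) ∧ ¬x1) ∨ ¬(¬x0 ∧ F)
  →3  ((¬x0 ∨ ¬F) ∧ ¬x1) ∨ ¬(¬x0 ∧ F)
  →4  ((¬x0 ∨ T) ∧ ¬x1) ∨ ¬(¬x0 ∧ F)
  →5  (T ∧ ¬x1) ∨ ¬(¬x0 ∧ F)
  →6  ¬x1 ∨ ¬(¬x0 ∧ F)

Answer: after 6 steps: ¬x1 ∨ ¬(¬x0 ∧ F)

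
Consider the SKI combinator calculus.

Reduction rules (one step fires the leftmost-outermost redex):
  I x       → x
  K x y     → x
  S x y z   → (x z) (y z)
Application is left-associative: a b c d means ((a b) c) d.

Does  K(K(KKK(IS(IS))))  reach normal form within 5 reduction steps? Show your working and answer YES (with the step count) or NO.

  start: K(K(KKK(IS(IS))))
  [1] K(K(K(IS(IS))))
  [2] K(K(K(S(IS))))
  [3] K(K(K(SS)))

Answer: YES — reaches normal form K(K(K(SS))) in 3 ≤ 5 steps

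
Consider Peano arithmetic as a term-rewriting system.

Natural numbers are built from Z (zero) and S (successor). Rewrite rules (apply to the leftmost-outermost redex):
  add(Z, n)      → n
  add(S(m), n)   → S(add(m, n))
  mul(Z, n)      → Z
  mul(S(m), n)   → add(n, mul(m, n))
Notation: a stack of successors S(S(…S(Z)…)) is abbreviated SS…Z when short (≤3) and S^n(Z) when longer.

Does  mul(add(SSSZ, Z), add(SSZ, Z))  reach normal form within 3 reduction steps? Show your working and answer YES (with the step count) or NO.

Answer: NO — after 3 steps the term is add(S(add(SZ, Z)), mul(add(SSZ, Z), add(SSZ, Z))), not yet normal

Derivation:
  start: mul(add(SSSZ, Z), add(SSZ, Z))
  →1  mul(S(add(SSZ, Z)), add(SSZ, Z))
  →2  add(add(SSZ, Z), mul(add(SSZ, Z), add(SSZ, Z)))
  →3  add(S(add(SZ, Z)), mul(add(SSZ, Z), add(SSZ, Z)))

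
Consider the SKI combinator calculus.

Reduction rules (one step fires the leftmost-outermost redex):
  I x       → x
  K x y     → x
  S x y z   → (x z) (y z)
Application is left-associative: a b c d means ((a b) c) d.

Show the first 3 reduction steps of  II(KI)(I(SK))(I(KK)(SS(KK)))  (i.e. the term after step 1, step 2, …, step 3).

  start: II(KI)(I(SK))(I(KK)(SS(KK)))
  step 1: I(KI)(I(SK))(I(KK)(SS(KK)))
  step 2: KI(I(SK))(I(KK)(SS(KK)))
  step 3: I(I(KK)(SS(KK)))

Answer: after 3 steps: I(I(KK)(SS(KK)))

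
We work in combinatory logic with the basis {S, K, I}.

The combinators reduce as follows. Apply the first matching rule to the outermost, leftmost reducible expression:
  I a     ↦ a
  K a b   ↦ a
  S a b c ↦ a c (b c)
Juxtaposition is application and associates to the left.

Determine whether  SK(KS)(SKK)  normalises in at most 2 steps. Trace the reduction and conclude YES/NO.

Answer: YES — reaches normal form SKK in 2 ≤ 2 steps

Working:
  start: SK(KS)(SKK)
  step 1: K(SKK)(KS(SKK))
  step 2: SKK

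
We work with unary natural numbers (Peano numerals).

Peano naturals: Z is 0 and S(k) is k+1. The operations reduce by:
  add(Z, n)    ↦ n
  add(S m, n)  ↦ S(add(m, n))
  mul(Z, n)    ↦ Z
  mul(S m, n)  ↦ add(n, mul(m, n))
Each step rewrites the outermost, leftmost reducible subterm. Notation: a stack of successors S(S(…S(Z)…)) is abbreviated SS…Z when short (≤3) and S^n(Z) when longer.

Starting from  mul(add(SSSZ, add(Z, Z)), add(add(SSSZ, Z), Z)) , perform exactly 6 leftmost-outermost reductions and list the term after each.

Answer: after 6 steps: S(add(add(S(add(SZ, Z)), Z), mul(add(SSZ, add(Z, Z)), add(add(SSSZ, Z), Z))))

Reduction:
  start: mul(add(SSSZ, add(Z, Z)), add(add(SSSZ, Z), Z))
  →1  mul(S(add(SSZ, add(Z, Z))), add(add(SSSZ, Z), Z))
  →2  add(add(add(SSSZ, Z), Z), mul(add(SSZ, add(Z, Z)), add(add(SSSZ, Z), Z)))
  →3  add(add(S(add(SSZ, Z)), Z), mul(add(SSZ, add(Z, Z)), add(add(SSSZ, Z), Z)))
  →4  add(S(add(add(SSZ, Z), Z)), mul(add(SSZ, add(Z, Z)), add(add(SSSZ, Z), Z)))
  →5  S(add(add(add(SSZ, Z), Z), mul(add(SSZ, add(Z, Z)), add(add(SSSZ, Z), Z))))
  →6  S(add(add(S(add(SZ, Z)), Z), mul(add(SSZ, add(Z, Z)), add(add(SSSZ, Z), Z))))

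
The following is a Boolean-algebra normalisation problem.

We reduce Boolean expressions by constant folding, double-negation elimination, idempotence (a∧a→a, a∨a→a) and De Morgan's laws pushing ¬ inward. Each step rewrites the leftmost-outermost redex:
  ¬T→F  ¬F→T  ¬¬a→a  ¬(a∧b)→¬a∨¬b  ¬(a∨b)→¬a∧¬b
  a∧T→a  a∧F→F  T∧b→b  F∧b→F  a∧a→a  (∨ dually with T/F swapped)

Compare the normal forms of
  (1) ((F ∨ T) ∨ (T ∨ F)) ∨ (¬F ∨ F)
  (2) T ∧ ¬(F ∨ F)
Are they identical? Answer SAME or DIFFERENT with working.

Term A:
  start: ((F ∨ T) ∨ (T ∨ F)) ∨ (¬F ∨ F)
  →1  (T ∨ (T ∨ F)) ∨ (¬F ∨ F)
  →2  T ∨ (¬F ∨ F)
  →3  T

Term B:
  start: T ∧ ¬(F ∨ F)
  →1  ¬(F ∨ F)
  →2  ¬F ∧ ¬F
  →3  ¬F
  →4  T

Answer: SAME — A ⇓ T, B ⇓ T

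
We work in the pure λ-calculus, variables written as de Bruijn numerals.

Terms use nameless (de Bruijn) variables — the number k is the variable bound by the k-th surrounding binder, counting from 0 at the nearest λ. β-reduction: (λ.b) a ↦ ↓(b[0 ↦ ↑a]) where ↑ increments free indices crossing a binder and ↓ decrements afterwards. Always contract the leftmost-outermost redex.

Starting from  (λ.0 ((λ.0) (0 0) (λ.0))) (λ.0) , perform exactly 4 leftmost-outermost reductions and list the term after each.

  start: (λ.0 ((λ.0) (0 0) (λ.0))) (λ.0)
  step 1: (λ.0) ((λ.0) ((λ.0) (λ.0)) (λ.0))
  step 2: (λ.0) ((λ.0) (λ.0)) (λ.0)
  step 3: (λ.0) (λ.0) (λ.0)
  step 4: (λ.0) (λ.0)

Answer: after 4 steps: (λ.0) (λ.0)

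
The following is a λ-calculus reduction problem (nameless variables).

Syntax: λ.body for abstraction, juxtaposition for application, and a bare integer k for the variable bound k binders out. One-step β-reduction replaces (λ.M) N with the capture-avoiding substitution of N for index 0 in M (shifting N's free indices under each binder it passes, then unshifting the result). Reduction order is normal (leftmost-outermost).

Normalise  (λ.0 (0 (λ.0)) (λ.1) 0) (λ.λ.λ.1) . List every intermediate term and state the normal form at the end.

Answer: normal form = λ.λ.λ.λ.1  (in 4 steps)

Derivation:
  start: (λ.0 (0 (λ.0)) (λ.1) 0) (λ.λ.λ.1)
  step 1: (λ.λ.λ.1) ((λ.λ.λ.1) (λ.0)) (λ.λ.λ.λ.1) (λ.λ.λ.1)
  step 2: (λ.λ.1) (λ.λ.λ.λ.1) (λ.λ.λ.1)
  step 3: (λ.λ.λ.λ.λ.1) (λ.λ.λ.1)
  step 4: λ.λ.λ.λ.1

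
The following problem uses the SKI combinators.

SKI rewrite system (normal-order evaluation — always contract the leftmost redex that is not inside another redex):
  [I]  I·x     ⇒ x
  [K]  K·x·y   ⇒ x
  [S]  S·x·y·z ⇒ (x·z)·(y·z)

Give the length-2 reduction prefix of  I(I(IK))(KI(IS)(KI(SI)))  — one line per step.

Answer: after 2 steps: IK(KI(IS)(KI(SI)))

Working:
  start: I(I(IK))(KI(IS)(KI(SI)))
  →1  I(IK)(KI(IS)(KI(SI)))
  →2  IK(KI(IS)(KI(SI)))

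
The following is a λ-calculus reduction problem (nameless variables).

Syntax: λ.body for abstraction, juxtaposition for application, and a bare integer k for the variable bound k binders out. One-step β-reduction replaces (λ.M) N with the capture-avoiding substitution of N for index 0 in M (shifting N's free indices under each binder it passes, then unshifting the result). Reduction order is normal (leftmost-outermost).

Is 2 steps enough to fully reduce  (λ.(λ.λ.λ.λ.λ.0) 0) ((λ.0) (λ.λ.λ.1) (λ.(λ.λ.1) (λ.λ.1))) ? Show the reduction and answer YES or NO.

Answer: YES — reaches normal form λ.λ.λ.λ.0 in 2 ≤ 2 steps

Derivation:
  start: (λ.(λ.λ.λ.λ.λ.0) 0) ((λ.0) (λ.λ.λ.1) (λ.(λ.λ.1) (λ.λ.1)))
  [1] (λ.λ.λ.λ.λ.0) ((λ.0) (λ.λ.λ.1) (λ.(λ.λ.1) (λ.λ.1)))
  [2] λ.λ.λ.λ.0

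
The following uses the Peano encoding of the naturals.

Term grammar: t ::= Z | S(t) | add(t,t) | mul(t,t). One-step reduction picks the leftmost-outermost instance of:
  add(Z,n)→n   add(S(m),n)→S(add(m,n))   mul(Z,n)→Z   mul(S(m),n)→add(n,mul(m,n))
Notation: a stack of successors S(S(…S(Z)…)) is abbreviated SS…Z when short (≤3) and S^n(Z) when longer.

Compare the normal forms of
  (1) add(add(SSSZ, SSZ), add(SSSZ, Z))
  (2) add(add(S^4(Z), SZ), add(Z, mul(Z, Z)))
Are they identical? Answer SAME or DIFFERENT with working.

Answer: DIFFERENT — A ⇓ S^8(Z), B ⇓ S^5(Z)

Reduction:
Term A:
  start: add(add(SSSZ, SSZ), add(SSSZ, Z))
  [1] add(S(add(SSZ, SSZ)), add(SSSZ, Z))
  [2] S(add(add(SSZ, SSZ), add(SSSZ, Z)))
  [3] S(add(S(add(SZ, SSZ)), add(SSSZ, Z)))
  [4] S(S(add(add(SZ, SSZ), add(SSSZ, Z))))
  [5] S(S(add(S(add(Z, SSZ)), add(SSSZ, Z))))
  [6] S(S(S(add(add(Z, SSZ), add(SSSZ, Z)))))
  [7] S(S(S(add(SSZ, add(SSSZ, Z)))))
  [8] S(S(S(S(add(SZ, add(SSSZ, Z))))))
  [9] S(S(S(S(S(add(Z, add(SSSZ, Z)))))))
  [10] S(S(S(S(S(add(SSSZ, Z))))))
  [11] S(S(S(S(S(S(add(SSZ, Z)))))))
  [12] S(S(S(S(S(S(S(add(SZ, Z))))))))
  [13] S(S(S(S(S(S(S(S(add(Z, Z)))))))))
  [14] S^8(Z)

Term B:
  start: add(add(S^4(Z), SZ), add(Z, mul(Z, Z)))
  [1] add(S(add(SSSZ, SZ)), add(Z, mul(Z, Z)))
  [2] S(add(add(SSSZ, SZ), add(Z, mul(Z, Z))))
  [3] S(add(S(add(SSZ, SZ)), add(Z, mul(Z, Z))))
  [4] S(S(add(add(SSZ, SZ), add(Z, mul(Z, Z)))))
  [5] S(S(add(S(add(SZ, SZ)), add(Z, mul(Z, Z)))))
  [6] S(S(S(add(add(SZ, SZ), add(Z, mul(Z, Z))))))
  [7] S(S(S(add(S(add(Z, SZ)), add(Z, mul(Z, Z))))))
  [8] S(S(S(S(add(add(Z, SZ), add(Z, mul(Z, Z)))))))
  [9] S(S(S(S(add(SZ, add(Z, mul(Z, Z)))))))
  [10] S(S(S(S(S(add(Z, add(Z, mul(Z, Z))))))))
  [11] S(S(S(S(S(add(Z, mul(Z, Z)))))))
  [12] S(S(S(S(S(mul(Z, Z))))))
  [13] S^5(Z)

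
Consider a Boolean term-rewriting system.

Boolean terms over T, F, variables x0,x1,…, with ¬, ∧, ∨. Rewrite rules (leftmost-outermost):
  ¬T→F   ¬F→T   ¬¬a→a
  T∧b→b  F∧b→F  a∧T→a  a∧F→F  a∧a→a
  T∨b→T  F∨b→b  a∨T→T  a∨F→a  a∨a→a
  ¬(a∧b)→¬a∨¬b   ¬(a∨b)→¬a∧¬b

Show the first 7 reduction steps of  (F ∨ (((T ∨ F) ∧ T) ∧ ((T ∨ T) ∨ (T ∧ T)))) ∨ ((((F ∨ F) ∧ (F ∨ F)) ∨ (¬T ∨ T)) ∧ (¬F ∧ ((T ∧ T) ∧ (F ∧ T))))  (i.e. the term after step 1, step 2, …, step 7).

  start: (F ∨ (((T ∨ F) ∧ T) ∧ ((T ∨ T) ∨ (T ∧ T)))) ∨ ((((F ∨ F) ∧ (F ∨ F)) ∨ (¬T ∨ T)) ∧ (¬F ∧ ((T ∧ T) ∧ (F ∧ T))))
  step 1: (((T ∨ F) ∧ T) ∧ ((T ∨ T) ∨ (T ∧ T))) ∨ ((((F ∨ F) ∧ (F ∨ F)) ∨ (¬T ∨ T)) ∧ (¬F ∧ ((T ∧ T) ∧ (F ∧ T))))
  step 2: ((T ∨ F) ∧ ((T ∨ T) ∨ (T ∧ T))) ∨ ((((F ∨ F) ∧ (F ∨ F)) ∨ (¬T ∨ T)) ∧ (¬F ∧ ((T ∧ T) ∧ (F ∧ T))))
  step 3: (T ∧ ((T ∨ T) ∨ (T ∧ T))) ∨ ((((F ∨ F) ∧ (F ∨ F)) ∨ (¬T ∨ T)) ∧ (¬F ∧ ((T ∧ T) ∧ (F ∧ T))))
  step 4: ((T ∨ T) ∨ (T ∧ T)) ∨ ((((F ∨ F) ∧ (F ∨ F)) ∨ (¬T ∨ T)) ∧ (¬F ∧ ((T ∧ T) ∧ (F ∧ T))))
  step 5: (T ∨ (T ∧ T)) ∨ ((((F ∨ F) ∧ (F ∨ F)) ∨ (¬T ∨ T)) ∧ (¬F ∧ ((T ∧ T) ∧ (F ∧ T))))
  step 6: T ∨ ((((F ∨ F) ∧ (F ∨ F)) ∨ (¬T ∨ T)) ∧ (¬F ∧ ((T ∧ T) ∧ (F ∧ T))))
  step 7: T

Answer: after 7 steps: T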